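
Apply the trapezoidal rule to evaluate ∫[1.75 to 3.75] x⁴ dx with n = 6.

f(x) = x⁴
a = 1.75, b = 3.75, n = 6
h = (b - a)/n = 0.333333

Trapezoidal rule: (h/2)[f(x₀) + 2f(x₁) + 2f(x₂) + ... + f(xₙ)]

x_0 = 1.7500, f(x_0) = 9.378906, coefficient = 1
x_1 = 2.0833, f(x_1) = 18.838011, coefficient = 2
x_2 = 2.4167, f(x_2) = 34.108845, coefficient = 2
x_3 = 2.7500, f(x_3) = 57.191406, coefficient = 2
x_4 = 3.0833, f(x_4) = 90.381993, coefficient = 2
x_5 = 3.4167, f(x_5) = 136.273196, coefficient = 2
x_6 = 3.7500, f(x_6) = 197.753906, coefficient = 1

I ≈ (0.333333/2) × 880.719715 = 146.786619
Exact value: 145.032813
Error: 1.753807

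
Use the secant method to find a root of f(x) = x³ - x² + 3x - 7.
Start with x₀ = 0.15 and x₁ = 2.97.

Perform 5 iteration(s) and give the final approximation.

f(x) = x³ - x² + 3x - 7
x₀ = 0.15, x₁ = 2.97

Secant formula: x_{n+1} = x_n - f(x_n)(x_n - x_{n-1})/(f(x_n) - f(x_{n-1}))

Iteration 1:
  f(0.150000) = -6.569125
  f(2.970000) = 19.287173
  x_2 = 2.970000 - 19.287173×(2.970000 - 0.150000)/(19.287173 - (-6.569125))
       = 0.866457
Iteration 2:
  f(2.970000) = 19.287173
  f(0.866457) = -4.500885
  x_3 = 0.866457 - (-4.500885)×(0.866457 - 2.970000)/(-4.500885 - 19.287173)
       = 1.264464
Iteration 3:
  f(0.866457) = -4.500885
  f(1.264464) = -2.783765
  x_4 = 1.264464 - (-2.783765)×(1.264464 - 0.866457)/(-2.783765 - (-4.500885))
       = 1.909705
Iteration 4:
  f(1.264464) = -2.783765
  f(1.909705) = 2.046789
  x_5 = 1.909705 - 2.046789×(1.909705 - 1.264464)/(2.046789 - (-2.783765))
       = 1.636305
Iteration 5:
  f(1.909705) = 2.046789
  f(1.636305) = -0.387378
  x_6 = 1.636305 - (-0.387378)×(1.636305 - 1.909705)/(-0.387378 - 2.046789)
       = 1.679815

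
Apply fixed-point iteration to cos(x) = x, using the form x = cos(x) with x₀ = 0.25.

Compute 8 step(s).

Equation: cos(x) = x
Fixed-point form: x = cos(x)
x₀ = 0.25

x_1 = g(0.250000) = 0.968912
x_2 = g(0.968912) = 0.566196
x_3 = g(0.566196) = 0.843947
x_4 = g(0.843947) = 0.664518
x_5 = g(0.664518) = 0.787214
x_6 = g(0.787214) = 0.705822
x_7 = g(0.705822) = 0.761079
x_8 = g(0.761079) = 0.724092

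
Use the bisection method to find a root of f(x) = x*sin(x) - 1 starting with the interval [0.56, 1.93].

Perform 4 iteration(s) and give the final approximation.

f(x) = x*sin(x) - 1
Initial interval: [0.56, 1.93]

Iteration 1:
  c_1 = (0.560000 + 1.930000)/2 = 1.245000
  f(c_1) = f(1.245000) = 0.179508
  f(a) × f(c) < 0, new interval: [0.560000, 1.245000]
Iteration 2:
  c_2 = (0.560000 + 1.245000)/2 = 0.902500
  f(c_2) = f(0.902500) = -0.291647
  f(a) × f(c) ≥ 0, new interval: [0.902500, 1.245000]
Iteration 3:
  c_3 = (0.902500 + 1.245000)/2 = 1.073750
  f(c_3) = f(1.073750) = -0.056179
  f(a) × f(c) ≥ 0, new interval: [1.073750, 1.245000]
Iteration 4:
  c_4 = (1.073750 + 1.245000)/2 = 1.159375
  f(c_4) = f(1.159375) = 0.062629
  f(a) × f(c) < 0, new interval: [1.073750, 1.159375]

After 4 iteration(s), the approximation is c_4 = 1.159375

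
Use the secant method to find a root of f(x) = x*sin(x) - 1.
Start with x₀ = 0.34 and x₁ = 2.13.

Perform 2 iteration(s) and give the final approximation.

f(x) = x*sin(x) - 1
x₀ = 0.34, x₁ = 2.13

Secant formula: x_{n+1} = x_n - f(x_n)(x_n - x_{n-1})/(f(x_n) - f(x_{n-1}))

Iteration 1:
  f(0.340000) = -0.886614
  f(2.130000) = 0.805554
  x_2 = 2.130000 - 0.805554×(2.130000 - 0.340000)/(0.805554 - (-0.886614))
       = 1.277874
Iteration 2:
  f(2.130000) = 0.805554
  f(1.277874) = 0.223441
  x_3 = 1.277874 - 0.223441×(1.277874 - 2.130000)/(0.223441 - 0.805554)
       = 0.950789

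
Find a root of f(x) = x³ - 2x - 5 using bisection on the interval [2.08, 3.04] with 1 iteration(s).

f(x) = x³ - 2x - 5
Initial interval: [2.08, 3.04]

Iteration 1:
  c_1 = (2.080000 + 3.040000)/2 = 2.560000
  f(c_1) = f(2.560000) = 6.657216
  f(a) × f(c) < 0, new interval: [2.080000, 2.560000]

After 1 iteration(s), the approximation is c_1 = 2.560000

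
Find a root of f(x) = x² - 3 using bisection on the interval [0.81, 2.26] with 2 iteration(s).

f(x) = x² - 3
Initial interval: [0.81, 2.26]

Iteration 1:
  c_1 = (0.810000 + 2.260000)/2 = 1.535000
  f(c_1) = f(1.535000) = -0.643775
  f(a) × f(c) ≥ 0, new interval: [1.535000, 2.260000]
Iteration 2:
  c_2 = (1.535000 + 2.260000)/2 = 1.897500
  f(c_2) = f(1.897500) = 0.600506
  f(a) × f(c) < 0, new interval: [1.535000, 1.897500]

After 2 iteration(s), the approximation is c_2 = 1.897500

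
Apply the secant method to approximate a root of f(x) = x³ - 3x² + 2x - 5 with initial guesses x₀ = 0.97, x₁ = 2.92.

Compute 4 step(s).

f(x) = x³ - 3x² + 2x - 5
x₀ = 0.97, x₁ = 2.92

Secant formula: x_{n+1} = x_n - f(x_n)(x_n - x_{n-1})/(f(x_n) - f(x_{n-1}))

Iteration 1:
  f(0.970000) = -4.970027
  f(2.920000) = 0.157888
  x_2 = 2.920000 - 0.157888×(2.920000 - 0.970000)/(0.157888 - (-4.970027))
       = 2.859960
Iteration 2:
  f(2.920000) = 0.157888
  f(2.859960) = -0.425522
  x_3 = 2.859960 - (-0.425522)×(2.859960 - 2.920000)/(-0.425522 - 0.157888)
       = 2.903751
Iteration 3:
  f(2.859960) = -0.425522
  f(2.903751) = -0.004044
  x_4 = 2.903751 - (-0.004044)×(2.903751 - 2.859960)/(-0.004044 - (-0.425522))
       = 2.904172
Iteration 4:
  f(2.903751) = -0.004044
  f(2.904172) = 0.000105
  x_5 = 2.904172 - 0.000105×(2.904172 - 2.903751)/(0.000105 - (-0.004044))
       = 2.904161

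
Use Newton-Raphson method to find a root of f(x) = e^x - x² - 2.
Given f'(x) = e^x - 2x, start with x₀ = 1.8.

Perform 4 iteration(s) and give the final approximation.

f(x) = e^x - x² - 2
f'(x) = e^x - 2x
x₀ = 1.8

Newton-Raphson formula: x_{n+1} = x_n - f(x_n)/f'(x_n)

Iteration 1:
  f(1.800000) = 0.809647
  f'(1.800000) = 2.449647
  x_1 = 1.800000 - 0.809647/2.449647 = 1.469484
Iteration 2:
  f(1.469484) = 0.187608
  f'(1.469484) = 1.408024
  x_2 = 1.469484 - 0.187608/1.408024 = 1.336242
Iteration 3:
  f(1.336242) = 0.019175
  f'(1.336242) = 1.132234
  x_3 = 1.336242 - 0.019175/1.132234 = 1.319306
Iteration 4:
  f(1.319306) = 0.000256
  f'(1.319306) = 1.102212
  x_4 = 1.319306 - 0.000256/1.102212 = 1.319074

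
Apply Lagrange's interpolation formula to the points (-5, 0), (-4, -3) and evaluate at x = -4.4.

Lagrange interpolation formula:
P(x) = Σ yᵢ × Lᵢ(x)
where Lᵢ(x) = Π_{j≠i} (x - xⱼ)/(xᵢ - xⱼ)

L_0(-4.4) = (-4.4 - (-4))/(-5 - (-4)) = 0.400000
L_1(-4.4) = (-4.4 - (-5))/(-4 - (-5)) = 0.600000

P(-4.4) = 0×L_0(-4.4) + (-3)×L_1(-4.4)
P(-4.4) = -1.800000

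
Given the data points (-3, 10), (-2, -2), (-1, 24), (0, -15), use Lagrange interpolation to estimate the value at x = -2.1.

Lagrange interpolation formula:
P(x) = Σ yᵢ × Lᵢ(x)
where Lᵢ(x) = Π_{j≠i} (x - xⱼ)/(xᵢ - xⱼ)

L_0(-2.1) = (-2.1 - (-2))/(-3 - (-2)) × (-2.1 - (-1))/(-3 - (-1)) × (-2.1 - 0)/(-3 - 0) = 0.038500
L_1(-2.1) = (-2.1 - (-3))/(-2 - (-3)) × (-2.1 - (-1))/(-2 - (-1)) × (-2.1 - 0)/(-2 - 0) = 1.039500
L_2(-2.1) = (-2.1 - (-3))/(-1 - (-3)) × (-2.1 - (-2))/(-1 - (-2)) × (-2.1 - 0)/(-1 - 0) = -0.094500
L_3(-2.1) = (-2.1 - (-3))/(0 - (-3)) × (-2.1 - (-2))/(0 - (-2)) × (-2.1 - (-1))/(0 - (-1)) = 0.016500

P(-2.1) = 10×L_0(-2.1) + (-2)×L_1(-2.1) + 24×L_2(-2.1) + (-15)×L_3(-2.1)
P(-2.1) = -4.209500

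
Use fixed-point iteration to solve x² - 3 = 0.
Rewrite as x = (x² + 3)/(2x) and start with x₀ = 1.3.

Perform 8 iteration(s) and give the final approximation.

Equation: x² - 3 = 0
Fixed-point form: x = (x² + 3)/(2x)
x₀ = 1.3

x_1 = g(1.300000) = 1.803846
x_2 = g(1.803846) = 1.733480
x_3 = g(1.733480) = 1.732051
x_4 = g(1.732051) = 1.732051
x_5 = g(1.732051) = 1.732051
x_6 = g(1.732051) = 1.732051
x_7 = g(1.732051) = 1.732051
x_8 = g(1.732051) = 1.732051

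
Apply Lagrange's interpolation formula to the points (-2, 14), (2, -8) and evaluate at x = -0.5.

Lagrange interpolation formula:
P(x) = Σ yᵢ × Lᵢ(x)
where Lᵢ(x) = Π_{j≠i} (x - xⱼ)/(xᵢ - xⱼ)

L_0(-0.5) = (-0.5 - 2)/(-2 - 2) = 0.625000
L_1(-0.5) = (-0.5 - (-2))/(2 - (-2)) = 0.375000

P(-0.5) = 14×L_0(-0.5) + (-8)×L_1(-0.5)
P(-0.5) = 5.750000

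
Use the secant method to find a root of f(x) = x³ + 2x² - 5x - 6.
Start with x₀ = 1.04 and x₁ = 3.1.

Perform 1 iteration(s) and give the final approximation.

f(x) = x³ + 2x² - 5x - 6
x₀ = 1.04, x₁ = 3.1

Secant formula: x_{n+1} = x_n - f(x_n)(x_n - x_{n-1})/(f(x_n) - f(x_{n-1}))

Iteration 1:
  f(1.040000) = -7.911936
  f(3.100000) = 27.511000
  x_2 = 3.100000 - 27.511000×(3.100000 - 1.040000)/(27.511000 - (-7.911936))
       = 1.500114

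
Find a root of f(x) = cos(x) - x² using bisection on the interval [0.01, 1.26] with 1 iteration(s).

f(x) = cos(x) - x²
Initial interval: [0.01, 1.26]

Iteration 1:
  c_1 = (0.010000 + 1.260000)/2 = 0.635000
  f(c_1) = f(0.635000) = 0.401847
  f(a) × f(c) ≥ 0, new interval: [0.635000, 1.260000]

After 1 iteration(s), the approximation is c_1 = 0.635000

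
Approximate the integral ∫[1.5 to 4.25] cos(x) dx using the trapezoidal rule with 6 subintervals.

f(x) = cos(x)
a = 1.5, b = 4.25, n = 6
h = (b - a)/n = 0.458333

Trapezoidal rule: (h/2)[f(x₀) + 2f(x₁) + 2f(x₂) + ... + f(xₙ)]

x_0 = 1.5000, f(x_0) = 0.070737, coefficient = 1
x_1 = 1.9583, f(x_1) = -0.377909, coefficient = 2
x_2 = 2.4167, f(x_2) = -0.748549, coefficient = 2
x_3 = 2.8750, f(x_3) = -0.964674, coefficient = 2
x_4 = 3.3333, f(x_4) = -0.981674, coefficient = 2
x_5 = 3.7917, f(x_5) = -0.796039, coefficient = 2
x_6 = 4.2500, f(x_6) = -0.446087, coefficient = 1

I ≈ (0.458333/2) × -8.113040 = -1.859238
Exact value: -1.892484
Error: 0.033246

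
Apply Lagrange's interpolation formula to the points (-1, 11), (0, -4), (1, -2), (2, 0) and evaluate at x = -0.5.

Lagrange interpolation formula:
P(x) = Σ yᵢ × Lᵢ(x)
where Lᵢ(x) = Π_{j≠i} (x - xⱼ)/(xᵢ - xⱼ)

L_0(-0.5) = (-0.5 - 0)/(-1 - 0) × (-0.5 - 1)/(-1 - 1) × (-0.5 - 2)/(-1 - 2) = 0.312500
L_1(-0.5) = (-0.5 - (-1))/(0 - (-1)) × (-0.5 - 1)/(0 - 1) × (-0.5 - 2)/(0 - 2) = 0.937500
L_2(-0.5) = (-0.5 - (-1))/(1 - (-1)) × (-0.5 - 0)/(1 - 0) × (-0.5 - 2)/(1 - 2) = -0.312500
L_3(-0.5) = (-0.5 - (-1))/(2 - (-1)) × (-0.5 - 0)/(2 - 0) × (-0.5 - 1)/(2 - 1) = 0.062500

P(-0.5) = 11×L_0(-0.5) + (-4)×L_1(-0.5) + (-2)×L_2(-0.5) + 0×L_3(-0.5)
P(-0.5) = 0.312500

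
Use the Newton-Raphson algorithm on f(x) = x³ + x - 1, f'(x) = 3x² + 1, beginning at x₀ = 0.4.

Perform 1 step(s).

f(x) = x³ + x - 1
f'(x) = 3x² + 1
x₀ = 0.4

Newton-Raphson formula: x_{n+1} = x_n - f(x_n)/f'(x_n)

Iteration 1:
  f(0.400000) = -0.536000
  f'(0.400000) = 1.480000
  x_1 = 0.400000 - (-0.536000)/1.480000 = 0.762162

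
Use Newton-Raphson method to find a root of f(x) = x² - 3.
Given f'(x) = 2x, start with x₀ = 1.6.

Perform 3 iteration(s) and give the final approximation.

f(x) = x² - 3
f'(x) = 2x
x₀ = 1.6

Newton-Raphson formula: x_{n+1} = x_n - f(x_n)/f'(x_n)

Iteration 1:
  f(1.600000) = -0.440000
  f'(1.600000) = 3.200000
  x_1 = 1.600000 - (-0.440000)/3.200000 = 1.737500
Iteration 2:
  f(1.737500) = 0.018906
  f'(1.737500) = 3.475000
  x_2 = 1.737500 - 0.018906/3.475000 = 1.732059
Iteration 3:
  f(1.732059) = 0.000030
  f'(1.732059) = 3.464119
  x_3 = 1.732059 - 0.000030/3.464119 = 1.732051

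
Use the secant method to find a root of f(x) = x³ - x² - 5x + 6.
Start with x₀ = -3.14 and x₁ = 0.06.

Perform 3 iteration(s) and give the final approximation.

f(x) = x³ - x² - 5x + 6
x₀ = -3.14, x₁ = 0.06

Secant formula: x_{n+1} = x_n - f(x_n)(x_n - x_{n-1})/(f(x_n) - f(x_{n-1}))

Iteration 1:
  f(-3.140000) = -19.118744
  f(0.060000) = 5.696616
  x_2 = 0.060000 - 5.696616×(0.060000 - (-3.140000))/(5.696616 - (-19.118744))
       = -0.674592
Iteration 2:
  f(0.060000) = 5.696616
  f(-0.674592) = 8.610897
  x_3 = -0.674592 - 8.610897×(-0.674592 - 0.060000)/(8.610897 - 5.696616)
       = 1.495926
Iteration 3:
  f(-0.674592) = 8.610897
  f(1.495926) = -0.369849
  x_4 = 1.495926 - (-0.369849)×(1.495926 - (-0.674592))/(-0.369849 - 8.610897)
       = 1.406538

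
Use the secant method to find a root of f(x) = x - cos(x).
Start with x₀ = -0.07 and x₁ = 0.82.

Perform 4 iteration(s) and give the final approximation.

f(x) = x - cos(x)
x₀ = -0.07, x₁ = 0.82

Secant formula: x_{n+1} = x_n - f(x_n)(x_n - x_{n-1})/(f(x_n) - f(x_{n-1}))

Iteration 1:
  f(-0.070000) = -1.067551
  f(0.820000) = 0.137779
  x_2 = 0.820000 - 0.137779×(0.820000 - (-0.070000))/(0.137779 - (-1.067551))
       = 0.718266
Iteration 2:
  f(0.820000) = 0.137779
  f(0.718266) = -0.034682
  x_3 = 0.718266 - (-0.034682)×(0.718266 - 0.820000)/(-0.034682 - 0.137779)
       = 0.738725
Iteration 3:
  f(0.718266) = -0.034682
  f(0.738725) = -0.000603
  x_4 = 0.738725 - (-0.000603)×(0.738725 - 0.718266)/(-0.000603 - (-0.034682))
       = 0.739087
Iteration 4:
  f(0.738725) = -0.000603
  f(0.739087) = 0.000003
  x_5 = 0.739087 - 0.000003×(0.739087 - 0.738725)/(0.000003 - (-0.000603))
       = 0.739085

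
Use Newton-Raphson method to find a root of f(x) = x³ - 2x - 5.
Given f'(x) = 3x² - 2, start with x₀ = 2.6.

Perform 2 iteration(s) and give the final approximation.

f(x) = x³ - 2x - 5
f'(x) = 3x² - 2
x₀ = 2.6

Newton-Raphson formula: x_{n+1} = x_n - f(x_n)/f'(x_n)

Iteration 1:
  f(2.600000) = 7.376000
  f'(2.600000) = 18.280000
  x_1 = 2.600000 - 7.376000/18.280000 = 2.196499
Iteration 2:
  f(2.196499) = 1.204247
  f'(2.196499) = 12.473822
  x_2 = 2.196499 - 1.204247/12.473822 = 2.099957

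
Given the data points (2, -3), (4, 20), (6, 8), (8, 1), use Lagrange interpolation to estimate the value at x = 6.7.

Lagrange interpolation formula:
P(x) = Σ yᵢ × Lᵢ(x)
where Lᵢ(x) = Π_{j≠i} (x - xⱼ)/(xᵢ - xⱼ)

L_0(6.7) = (6.7 - 4)/(2 - 4) × (6.7 - 6)/(2 - 6) × (6.7 - 8)/(2 - 8) = 0.051188
L_1(6.7) = (6.7 - 2)/(4 - 2) × (6.7 - 6)/(4 - 6) × (6.7 - 8)/(4 - 8) = -0.267313
L_2(6.7) = (6.7 - 2)/(6 - 2) × (6.7 - 4)/(6 - 4) × (6.7 - 8)/(6 - 8) = 1.031062
L_3(6.7) = (6.7 - 2)/(8 - 2) × (6.7 - 4)/(8 - 4) × (6.7 - 6)/(8 - 6) = 0.185063

P(6.7) = (-3)×L_0(6.7) + 20×L_1(6.7) + 8×L_2(6.7) + 1×L_3(6.7)
P(6.7) = 2.933750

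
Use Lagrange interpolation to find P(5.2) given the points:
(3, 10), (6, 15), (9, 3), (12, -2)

Lagrange interpolation formula:
P(x) = Σ yᵢ × Lᵢ(x)
where Lᵢ(x) = Π_{j≠i} (x - xⱼ)/(xᵢ - xⱼ)

L_0(5.2) = (5.2 - 6)/(3 - 6) × (5.2 - 9)/(3 - 9) × (5.2 - 12)/(3 - 12) = 0.127605
L_1(5.2) = (5.2 - 3)/(6 - 3) × (5.2 - 9)/(6 - 9) × (5.2 - 12)/(6 - 12) = 1.052741
L_2(5.2) = (5.2 - 3)/(9 - 3) × (5.2 - 6)/(9 - 6) × (5.2 - 12)/(9 - 12) = -0.221630
L_3(5.2) = (5.2 - 3)/(12 - 3) × (5.2 - 6)/(12 - 6) × (5.2 - 9)/(12 - 9) = 0.041284

P(5.2) = 10×L_0(5.2) + 15×L_1(5.2) + 3×L_2(5.2) + (-2)×L_3(5.2)
P(5.2) = 16.319704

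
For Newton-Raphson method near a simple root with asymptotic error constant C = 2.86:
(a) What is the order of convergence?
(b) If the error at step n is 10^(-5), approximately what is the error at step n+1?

(a) Newton-Raphson has quadratic (order 2) convergence near simple roots.
    This means |e_{n+1}| ≈ C|e_n|².

(b) With |e_n| = 10^(-5) and C = 2.86:
    |e_{n+1}| ≈ 2.86 × (10^(-5))² = 2.86 × 10^(-10)

(a) 2 (quadratic); (b) |e_{n+1}| ≈ 2.860e-10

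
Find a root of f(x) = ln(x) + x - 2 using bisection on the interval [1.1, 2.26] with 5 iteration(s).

f(x) = ln(x) + x - 2
Initial interval: [1.1, 2.26]

Iteration 1:
  c_1 = (1.100000 + 2.260000)/2 = 1.680000
  f(c_1) = f(1.680000) = 0.198794
  f(a) × f(c) < 0, new interval: [1.100000, 1.680000]
Iteration 2:
  c_2 = (1.100000 + 1.680000)/2 = 1.390000
  f(c_2) = f(1.390000) = -0.280696
  f(a) × f(c) ≥ 0, new interval: [1.390000, 1.680000]
Iteration 3:
  c_3 = (1.390000 + 1.680000)/2 = 1.535000
  f(c_3) = f(1.535000) = -0.036470
  f(a) × f(c) ≥ 0, new interval: [1.535000, 1.680000]
Iteration 4:
  c_4 = (1.535000 + 1.680000)/2 = 1.607500
  f(c_4) = f(1.607500) = 0.082180
  f(a) × f(c) < 0, new interval: [1.535000, 1.607500]
Iteration 5:
  c_5 = (1.535000 + 1.607500)/2 = 1.571250
  f(c_5) = f(1.571250) = 0.023121
  f(a) × f(c) < 0, new interval: [1.535000, 1.571250]

After 5 iteration(s), the approximation is c_5 = 1.571250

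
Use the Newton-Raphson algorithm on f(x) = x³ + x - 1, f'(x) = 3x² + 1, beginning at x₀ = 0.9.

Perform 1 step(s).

f(x) = x³ + x - 1
f'(x) = 3x² + 1
x₀ = 0.9

Newton-Raphson formula: x_{n+1} = x_n - f(x_n)/f'(x_n)

Iteration 1:
  f(0.900000) = 0.629000
  f'(0.900000) = 3.430000
  x_1 = 0.900000 - 0.629000/3.430000 = 0.716618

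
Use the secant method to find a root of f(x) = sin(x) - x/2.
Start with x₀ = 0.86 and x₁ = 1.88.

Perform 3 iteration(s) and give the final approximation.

f(x) = sin(x) - x/2
x₀ = 0.86, x₁ = 1.88

Secant formula: x_{n+1} = x_n - f(x_n)(x_n - x_{n-1})/(f(x_n) - f(x_{n-1}))

Iteration 1:
  f(0.860000) = 0.327843
  f(1.880000) = 0.012576
  x_2 = 1.880000 - 0.012576×(1.880000 - 0.860000)/(0.012576 - 0.327843)
       = 1.920689
Iteration 2:
  f(1.880000) = 0.012576
  f(1.920689) = -0.020935
  x_3 = 1.920689 - (-0.020935)×(1.920689 - 1.880000)/(-0.020935 - 0.012576)
       = 1.895270
Iteration 3:
  f(1.920689) = -0.020935
  f(1.895270) = 0.000184
  x_4 = 1.895270 - 0.000184×(1.895270 - 1.920689)/(0.000184 - (-0.020935))
       = 1.895491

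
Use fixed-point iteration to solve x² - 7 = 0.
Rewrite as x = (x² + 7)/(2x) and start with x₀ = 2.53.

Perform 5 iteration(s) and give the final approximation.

Equation: x² - 7 = 0
Fixed-point form: x = (x² + 7)/(2x)
x₀ = 2.53

x_1 = g(2.530000) = 2.648399
x_2 = g(2.648399) = 2.645753
x_3 = g(2.645753) = 2.645751
x_4 = g(2.645751) = 2.645751
x_5 = g(2.645751) = 2.645751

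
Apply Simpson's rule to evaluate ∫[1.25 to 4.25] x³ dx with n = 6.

f(x) = x³
a = 1.25, b = 4.25, n = 6
h = (b - a)/n = 0.500000

Simpson's rule: (h/3)[f(x₀) + 4f(x₁) + 2f(x₂) + ... + f(xₙ)]

x_0 = 1.2500, f(x_0) = 1.953125, coefficient = 1
x_1 = 1.7500, f(x_1) = 5.359375, coefficient = 4
x_2 = 2.2500, f(x_2) = 11.390625, coefficient = 2
x_3 = 2.7500, f(x_3) = 20.796875, coefficient = 4
x_4 = 3.2500, f(x_4) = 34.328125, coefficient = 2
x_5 = 3.7500, f(x_5) = 52.734375, coefficient = 4
x_6 = 4.2500, f(x_6) = 76.765625, coefficient = 1

I ≈ (0.500000/3) × 485.718750 = 80.953125
Exact value: 80.953125
Error: 0.000000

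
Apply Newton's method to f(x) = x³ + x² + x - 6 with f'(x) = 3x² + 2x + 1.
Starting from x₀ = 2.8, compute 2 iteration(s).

f(x) = x³ + x² + x - 6
f'(x) = 3x² + 2x + 1
x₀ = 2.8

Newton-Raphson formula: x_{n+1} = x_n - f(x_n)/f'(x_n)

Iteration 1:
  f(2.800000) = 26.592000
  f'(2.800000) = 30.120000
  x_1 = 2.800000 - 26.592000/30.120000 = 1.917131
Iteration 2:
  f(1.917131) = 6.638736
  f'(1.917131) = 15.860442
  x_2 = 1.917131 - 6.638736/15.860442 = 1.498560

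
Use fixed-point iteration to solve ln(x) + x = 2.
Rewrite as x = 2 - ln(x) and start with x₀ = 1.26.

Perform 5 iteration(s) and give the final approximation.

Equation: ln(x) + x = 2
Fixed-point form: x = 2 - ln(x)
x₀ = 1.26

x_1 = g(1.260000) = 1.768888
x_2 = g(1.768888) = 1.429649
x_3 = g(1.429649) = 1.642571
x_4 = g(1.642571) = 1.503737
x_5 = g(1.503737) = 1.592047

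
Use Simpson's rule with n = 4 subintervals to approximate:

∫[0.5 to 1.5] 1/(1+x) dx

f(x) = 1/(1+x)
a = 0.5, b = 1.5, n = 4
h = (b - a)/n = 0.250000

Simpson's rule: (h/3)[f(x₀) + 4f(x₁) + 2f(x₂) + ... + f(xₙ)]

x_0 = 0.5000, f(x_0) = 0.666667, coefficient = 1
x_1 = 0.7500, f(x_1) = 0.571429, coefficient = 4
x_2 = 1.0000, f(x_2) = 0.500000, coefficient = 2
x_3 = 1.2500, f(x_3) = 0.444444, coefficient = 4
x_4 = 1.5000, f(x_4) = 0.400000, coefficient = 1

I ≈ (0.250000/3) × 6.130159 = 0.510847
Exact value: 0.510826
Error: 0.000021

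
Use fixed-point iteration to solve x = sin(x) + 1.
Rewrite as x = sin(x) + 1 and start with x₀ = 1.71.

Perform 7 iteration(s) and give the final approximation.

Equation: x = sin(x) + 1
Fixed-point form: x = sin(x) + 1
x₀ = 1.71

x_1 = g(1.710000) = 1.990327
x_2 = g(1.990327) = 1.913280
x_3 = g(1.913280) = 1.941923
x_4 = g(1.941923) = 1.931919
x_5 = g(1.931919) = 1.935501
x_6 = g(1.935501) = 1.934229
x_7 = g(1.934229) = 1.934682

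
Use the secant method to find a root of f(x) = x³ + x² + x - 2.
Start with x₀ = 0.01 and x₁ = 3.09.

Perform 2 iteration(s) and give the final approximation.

f(x) = x³ + x² + x - 2
x₀ = 0.01, x₁ = 3.09

Secant formula: x_{n+1} = x_n - f(x_n)(x_n - x_{n-1})/(f(x_n) - f(x_{n-1}))

Iteration 1:
  f(0.010000) = -1.989899
  f(3.090000) = 40.141729
  x_2 = 3.090000 - 40.141729×(3.090000 - 0.010000)/(40.141729 - (-1.989899))
       = 0.155470
Iteration 2:
  f(3.090000) = 40.141729
  f(0.155470) = -1.816601
  x_3 = 0.155470 - (-1.816601)×(0.155470 - 3.090000)/(-1.816601 - 40.141729)
       = 0.282522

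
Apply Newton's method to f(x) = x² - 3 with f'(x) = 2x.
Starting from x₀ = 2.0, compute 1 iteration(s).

f(x) = x² - 3
f'(x) = 2x
x₀ = 2.0

Newton-Raphson formula: x_{n+1} = x_n - f(x_n)/f'(x_n)

Iteration 1:
  f(2.000000) = 1.000000
  f'(2.000000) = 4.000000
  x_1 = 2.000000 - 1.000000/4.000000 = 1.750000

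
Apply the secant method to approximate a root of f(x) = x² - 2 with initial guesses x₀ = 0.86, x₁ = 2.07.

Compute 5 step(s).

f(x) = x² - 2
x₀ = 0.86, x₁ = 2.07

Secant formula: x_{n+1} = x_n - f(x_n)(x_n - x_{n-1})/(f(x_n) - f(x_{n-1}))

Iteration 1:
  f(0.860000) = -1.260400
  f(2.070000) = 2.284900
  x_2 = 2.070000 - 2.284900×(2.070000 - 0.860000)/(2.284900 - (-1.260400))
       = 1.290171
Iteration 2:
  f(2.070000) = 2.284900
  f(1.290171) = -0.335460
  x_3 = 1.290171 - (-0.335460)×(1.290171 - 2.070000)/(-0.335460 - 2.284900)
       = 1.390005
Iteration 3:
  f(1.290171) = -0.335460
  f(1.390005) = -0.067887
  x_4 = 1.390005 - (-0.067887)×(1.390005 - 1.290171)/(-0.067887 - (-0.335460))
       = 1.415334
Iteration 4:
  f(1.390005) = -0.067887
  f(1.415334) = 0.003170
  x_5 = 1.415334 - 0.003170×(1.415334 - 1.390005)/(0.003170 - (-0.067887))
       = 1.414204
Iteration 5:
  f(1.415334) = 0.003170
  f(1.414204) = -0.000027
  x_6 = 1.414204 - (-0.000027)×(1.414204 - 1.415334)/(-0.000027 - 0.003170)
       = 1.414214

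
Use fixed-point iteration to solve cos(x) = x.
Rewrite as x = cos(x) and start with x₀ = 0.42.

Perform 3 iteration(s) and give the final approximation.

Equation: cos(x) = x
Fixed-point form: x = cos(x)
x₀ = 0.42

x_1 = g(0.420000) = 0.913089
x_2 = g(0.913089) = 0.611304
x_3 = g(0.611304) = 0.818900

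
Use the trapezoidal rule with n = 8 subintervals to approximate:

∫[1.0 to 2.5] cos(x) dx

f(x) = cos(x)
a = 1.0, b = 2.5, n = 8
h = (b - a)/n = 0.187500

Trapezoidal rule: (h/2)[f(x₀) + 2f(x₁) + 2f(x₂) + ... + f(xₙ)]

x_0 = 1.0000, f(x_0) = 0.540302, coefficient = 1
x_1 = 1.1875, f(x_1) = 0.373980, coefficient = 2
x_2 = 1.3750, f(x_2) = 0.194548, coefficient = 2
x_3 = 1.5625, f(x_3) = 0.008296, coefficient = 2
x_4 = 1.7500, f(x_4) = -0.178246, coefficient = 2
x_5 = 1.9375, f(x_5) = -0.358540, coefficient = 2
x_6 = 2.1250, f(x_6) = -0.526266, coefficient = 2
x_7 = 2.3125, f(x_7) = -0.675545, coefficient = 2
x_8 = 2.5000, f(x_8) = -0.801144, coefficient = 1

I ≈ (0.187500/2) × -2.584389 = -0.242287
Exact value: -0.242999
Error: 0.000712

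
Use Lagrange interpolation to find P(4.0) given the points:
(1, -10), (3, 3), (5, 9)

Lagrange interpolation formula:
P(x) = Σ yᵢ × Lᵢ(x)
where Lᵢ(x) = Π_{j≠i} (x - xⱼ)/(xᵢ - xⱼ)

L_0(4.0) = (4.0 - 3)/(1 - 3) × (4.0 - 5)/(1 - 5) = -0.125000
L_1(4.0) = (4.0 - 1)/(3 - 1) × (4.0 - 5)/(3 - 5) = 0.750000
L_2(4.0) = (4.0 - 1)/(5 - 1) × (4.0 - 3)/(5 - 3) = 0.375000

P(4.0) = (-10)×L_0(4.0) + 3×L_1(4.0) + 9×L_2(4.0)
P(4.0) = 6.875000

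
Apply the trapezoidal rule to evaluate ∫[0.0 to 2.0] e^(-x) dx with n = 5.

f(x) = e^(-x)
a = 0.0, b = 2.0, n = 5
h = (b - a)/n = 0.400000

Trapezoidal rule: (h/2)[f(x₀) + 2f(x₁) + 2f(x₂) + ... + f(xₙ)]

x_0 = 0.0000, f(x_0) = 1.000000, coefficient = 1
x_1 = 0.4000, f(x_1) = 0.670320, coefficient = 2
x_2 = 0.8000, f(x_2) = 0.449329, coefficient = 2
x_3 = 1.2000, f(x_3) = 0.301194, coefficient = 2
x_4 = 1.6000, f(x_4) = 0.201897, coefficient = 2
x_5 = 2.0000, f(x_5) = 0.135335, coefficient = 1

I ≈ (0.400000/2) × 4.380815 = 0.876163
Exact value: 0.864665
Error: 0.011498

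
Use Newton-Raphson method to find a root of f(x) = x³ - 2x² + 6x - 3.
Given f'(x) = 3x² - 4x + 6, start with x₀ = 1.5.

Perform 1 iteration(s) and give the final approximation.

f(x) = x³ - 2x² + 6x - 3
f'(x) = 3x² - 4x + 6
x₀ = 1.5

Newton-Raphson formula: x_{n+1} = x_n - f(x_n)/f'(x_n)

Iteration 1:
  f(1.500000) = 4.875000
  f'(1.500000) = 6.750000
  x_1 = 1.500000 - 4.875000/6.750000 = 0.777778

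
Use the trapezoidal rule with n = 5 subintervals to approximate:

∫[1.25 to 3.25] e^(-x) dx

f(x) = e^(-x)
a = 1.25, b = 3.25, n = 5
h = (b - a)/n = 0.400000

Trapezoidal rule: (h/2)[f(x₀) + 2f(x₁) + 2f(x₂) + ... + f(xₙ)]

x_0 = 1.2500, f(x_0) = 0.286505, coefficient = 1
x_1 = 1.6500, f(x_1) = 0.192050, coefficient = 2
x_2 = 2.0500, f(x_2) = 0.128735, coefficient = 2
x_3 = 2.4500, f(x_3) = 0.086294, coefficient = 2
x_4 = 2.8500, f(x_4) = 0.057844, coefficient = 2
x_5 = 3.2500, f(x_5) = 0.038774, coefficient = 1

I ≈ (0.400000/2) × 1.255124 = 0.251025
Exact value: 0.247731
Error: 0.003294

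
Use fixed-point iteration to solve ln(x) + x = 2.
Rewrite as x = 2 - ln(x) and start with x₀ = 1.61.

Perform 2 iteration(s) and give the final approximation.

Equation: ln(x) + x = 2
Fixed-point form: x = 2 - ln(x)
x₀ = 1.61

x_1 = g(1.610000) = 1.523766
x_2 = g(1.523766) = 1.578815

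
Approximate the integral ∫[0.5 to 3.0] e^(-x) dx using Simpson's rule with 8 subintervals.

f(x) = e^(-x)
a = 0.5, b = 3.0, n = 8
h = (b - a)/n = 0.312500

Simpson's rule: (h/3)[f(x₀) + 4f(x₁) + 2f(x₂) + ... + f(xₙ)]

x_0 = 0.5000, f(x_0) = 0.606531, coefficient = 1
x_1 = 0.8125, f(x_1) = 0.443747, coefficient = 4
x_2 = 1.1250, f(x_2) = 0.324652, coefficient = 2
x_3 = 1.4375, f(x_3) = 0.237521, coefficient = 4
x_4 = 1.7500, f(x_4) = 0.173774, coefficient = 2
x_5 = 2.0625, f(x_5) = 0.127136, coefficient = 4
x_6 = 2.3750, f(x_6) = 0.093014, coefficient = 2
x_7 = 2.6875, f(x_7) = 0.068051, coefficient = 4
x_8 = 3.0000, f(x_8) = 0.049787, coefficient = 1

I ≈ (0.312500/3) × 5.345018 = 0.556773
Exact value: 0.556744
Error: 0.000029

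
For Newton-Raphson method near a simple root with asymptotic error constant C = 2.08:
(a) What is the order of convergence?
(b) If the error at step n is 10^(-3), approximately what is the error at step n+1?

(a) Newton-Raphson has quadratic (order 2) convergence near simple roots.
    This means |e_{n+1}| ≈ C|e_n|².

(b) With |e_n| = 10^(-3) and C = 2.08:
    |e_{n+1}| ≈ 2.08 × (10^(-3))² = 2.08 × 10^(-6)

(a) 2 (quadratic); (b) |e_{n+1}| ≈ 2.080e-06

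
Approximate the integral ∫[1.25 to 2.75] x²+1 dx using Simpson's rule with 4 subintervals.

f(x) = x²+1
a = 1.25, b = 2.75, n = 4
h = (b - a)/n = 0.375000

Simpson's rule: (h/3)[f(x₀) + 4f(x₁) + 2f(x₂) + ... + f(xₙ)]

x_0 = 1.2500, f(x_0) = 2.562500, coefficient = 1
x_1 = 1.6250, f(x_1) = 3.640625, coefficient = 4
x_2 = 2.0000, f(x_2) = 5.000000, coefficient = 2
x_3 = 2.3750, f(x_3) = 6.640625, coefficient = 4
x_4 = 2.7500, f(x_4) = 8.562500, coefficient = 1

I ≈ (0.375000/3) × 62.250000 = 7.781250
Exact value: 7.781250
Error: 0.000000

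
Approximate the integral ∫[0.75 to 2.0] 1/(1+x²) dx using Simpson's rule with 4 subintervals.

f(x) = 1/(1+x²)
a = 0.75, b = 2.0, n = 4
h = (b - a)/n = 0.312500

Simpson's rule: (h/3)[f(x₀) + 4f(x₁) + 2f(x₂) + ... + f(xₙ)]

x_0 = 0.7500, f(x_0) = 0.640000, coefficient = 1
x_1 = 1.0625, f(x_1) = 0.469725, coefficient = 4
x_2 = 1.3750, f(x_2) = 0.345946, coefficient = 2
x_3 = 1.6875, f(x_3) = 0.259898, coefficient = 4
x_4 = 2.0000, f(x_4) = 0.200000, coefficient = 1

I ≈ (0.312500/3) × 4.450385 = 0.463582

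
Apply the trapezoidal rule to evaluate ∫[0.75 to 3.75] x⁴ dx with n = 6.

f(x) = x⁴
a = 0.75, b = 3.75, n = 6
h = (b - a)/n = 0.500000

Trapezoidal rule: (h/2)[f(x₀) + 2f(x₁) + 2f(x₂) + ... + f(xₙ)]

x_0 = 0.7500, f(x_0) = 0.316406, coefficient = 1
x_1 = 1.2500, f(x_1) = 2.441406, coefficient = 2
x_2 = 1.7500, f(x_2) = 9.378906, coefficient = 2
x_3 = 2.2500, f(x_3) = 25.628906, coefficient = 2
x_4 = 2.7500, f(x_4) = 57.191406, coefficient = 2
x_5 = 3.2500, f(x_5) = 111.566406, coefficient = 2
x_6 = 3.7500, f(x_6) = 197.753906, coefficient = 1

I ≈ (0.500000/2) × 610.484375 = 152.621094
Exact value: 148.267969
Error: 4.353125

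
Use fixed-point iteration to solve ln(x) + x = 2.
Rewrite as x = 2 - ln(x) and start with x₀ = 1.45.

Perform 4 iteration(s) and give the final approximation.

Equation: ln(x) + x = 2
Fixed-point form: x = 2 - ln(x)
x₀ = 1.45

x_1 = g(1.450000) = 1.628436
x_2 = g(1.628436) = 1.512380
x_3 = g(1.512380) = 1.586316
x_4 = g(1.586316) = 1.538586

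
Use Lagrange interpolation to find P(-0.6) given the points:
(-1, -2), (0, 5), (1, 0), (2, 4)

Lagrange interpolation formula:
P(x) = Σ yᵢ × Lᵢ(x)
where Lᵢ(x) = Π_{j≠i} (x - xⱼ)/(xᵢ - xⱼ)

L_0(-0.6) = (-0.6 - 0)/(-1 - 0) × (-0.6 - 1)/(-1 - 1) × (-0.6 - 2)/(-1 - 2) = 0.416000
L_1(-0.6) = (-0.6 - (-1))/(0 - (-1)) × (-0.6 - 1)/(0 - 1) × (-0.6 - 2)/(0 - 2) = 0.832000
L_2(-0.6) = (-0.6 - (-1))/(1 - (-1)) × (-0.6 - 0)/(1 - 0) × (-0.6 - 2)/(1 - 2) = -0.312000
L_3(-0.6) = (-0.6 - (-1))/(2 - (-1)) × (-0.6 - 0)/(2 - 0) × (-0.6 - 1)/(2 - 1) = 0.064000

P(-0.6) = (-2)×L_0(-0.6) + 5×L_1(-0.6) + 0×L_2(-0.6) + 4×L_3(-0.6)
P(-0.6) = 3.584000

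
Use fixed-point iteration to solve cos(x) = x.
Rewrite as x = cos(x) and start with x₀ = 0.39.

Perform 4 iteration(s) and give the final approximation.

Equation: cos(x) = x
Fixed-point form: x = cos(x)
x₀ = 0.39

x_1 = g(0.390000) = 0.924909
x_2 = g(0.924909) = 0.601907
x_3 = g(0.601907) = 0.824257
x_4 = g(0.824257) = 0.679102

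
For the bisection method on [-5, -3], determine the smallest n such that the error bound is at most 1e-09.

We need (b-a)/2^n ≤ 1e-09
(-3 - (-5))/2^n ≤ 1e-09
2/2^n ≤ 1e-09
2^n ≥ 2000000000
n ≥ log₂(2000000000) = 30.90
n ≥ 31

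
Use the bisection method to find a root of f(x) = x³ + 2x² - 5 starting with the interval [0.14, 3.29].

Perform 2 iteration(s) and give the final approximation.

f(x) = x³ + 2x² - 5
Initial interval: [0.14, 3.29]

Iteration 1:
  c_1 = (0.140000 + 3.290000)/2 = 1.715000
  f(c_1) = f(1.715000) = 5.926651
  f(a) × f(c) < 0, new interval: [0.140000, 1.715000]
Iteration 2:
  c_2 = (0.140000 + 1.715000)/2 = 0.927500
  f(c_2) = f(0.927500) = -2.481600
  f(a) × f(c) ≥ 0, new interval: [0.927500, 1.715000]

After 2 iteration(s), the approximation is c_2 = 0.927500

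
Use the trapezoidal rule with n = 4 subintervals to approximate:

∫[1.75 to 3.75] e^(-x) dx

f(x) = e^(-x)
a = 1.75, b = 3.75, n = 4
h = (b - a)/n = 0.500000

Trapezoidal rule: (h/2)[f(x₀) + 2f(x₁) + 2f(x₂) + ... + f(xₙ)]

x_0 = 1.7500, f(x_0) = 0.173774, coefficient = 1
x_1 = 2.2500, f(x_1) = 0.105399, coefficient = 2
x_2 = 2.7500, f(x_2) = 0.063928, coefficient = 2
x_3 = 3.2500, f(x_3) = 0.038774, coefficient = 2
x_4 = 3.7500, f(x_4) = 0.023518, coefficient = 1

I ≈ (0.500000/2) × 0.613494 = 0.153374
Exact value: 0.150256
Error: 0.003117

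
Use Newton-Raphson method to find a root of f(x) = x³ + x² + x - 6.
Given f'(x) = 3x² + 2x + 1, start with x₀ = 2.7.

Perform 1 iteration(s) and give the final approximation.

f(x) = x³ + x² + x - 6
f'(x) = 3x² + 2x + 1
x₀ = 2.7

Newton-Raphson formula: x_{n+1} = x_n - f(x_n)/f'(x_n)

Iteration 1:
  f(2.700000) = 23.673000
  f'(2.700000) = 28.270000
  x_1 = 2.700000 - 23.673000/28.270000 = 1.862611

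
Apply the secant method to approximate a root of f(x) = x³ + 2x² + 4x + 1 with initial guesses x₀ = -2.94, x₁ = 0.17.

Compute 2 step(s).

f(x) = x³ + 2x² + 4x + 1
x₀ = -2.94, x₁ = 0.17

Secant formula: x_{n+1} = x_n - f(x_n)(x_n - x_{n-1})/(f(x_n) - f(x_{n-1}))

Iteration 1:
  f(-2.940000) = -18.884984
  f(0.170000) = 1.742713
  x_2 = 0.170000 - 1.742713×(0.170000 - (-2.940000))/(1.742713 - (-18.884984))
       = -0.092746
Iteration 2:
  f(0.170000) = 1.742713
  f(-0.092746) = 0.645423
  x_3 = -0.092746 - 0.645423×(-0.092746 - 0.170000)/(0.645423 - 1.742713)
       = -0.247292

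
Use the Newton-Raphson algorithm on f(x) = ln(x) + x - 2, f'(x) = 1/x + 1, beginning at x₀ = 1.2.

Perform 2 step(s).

f(x) = ln(x) + x - 2
f'(x) = 1/x + 1
x₀ = 1.2

Newton-Raphson formula: x_{n+1} = x_n - f(x_n)/f'(x_n)

Iteration 1:
  f(1.200000) = -0.617678
  f'(1.200000) = 1.833333
  x_1 = 1.200000 - (-0.617678)/1.833333 = 1.536916
Iteration 2:
  f(1.536916) = -0.033307
  f'(1.536916) = 1.650654
  x_2 = 1.536916 - (-0.033307)/1.650654 = 1.557094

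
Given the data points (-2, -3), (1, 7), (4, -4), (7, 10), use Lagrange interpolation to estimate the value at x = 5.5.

Lagrange interpolation formula:
P(x) = Σ yᵢ × Lᵢ(x)
where Lᵢ(x) = Π_{j≠i} (x - xⱼ)/(xᵢ - xⱼ)

L_0(5.5) = (5.5 - 1)/(-2 - 1) × (5.5 - 4)/(-2 - 4) × (5.5 - 7)/(-2 - 7) = 0.062500
L_1(5.5) = (5.5 - (-2))/(1 - (-2)) × (5.5 - 4)/(1 - 4) × (5.5 - 7)/(1 - 7) = -0.312500
L_2(5.5) = (5.5 - (-2))/(4 - (-2)) × (5.5 - 1)/(4 - 1) × (5.5 - 7)/(4 - 7) = 0.937500
L_3(5.5) = (5.5 - (-2))/(7 - (-2)) × (5.5 - 1)/(7 - 1) × (5.5 - 4)/(7 - 4) = 0.312500

P(5.5) = (-3)×L_0(5.5) + 7×L_1(5.5) + (-4)×L_2(5.5) + 10×L_3(5.5)
P(5.5) = -3.000000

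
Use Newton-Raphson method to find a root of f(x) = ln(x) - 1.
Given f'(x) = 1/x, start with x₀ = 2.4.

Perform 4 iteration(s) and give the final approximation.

f(x) = ln(x) - 1
f'(x) = 1/x
x₀ = 2.4

Newton-Raphson formula: x_{n+1} = x_n - f(x_n)/f'(x_n)

Iteration 1:
  f(2.400000) = -0.124531
  f'(2.400000) = 0.416667
  x_1 = 2.400000 - (-0.124531)/0.416667 = 2.698875
Iteration 2:
  f(2.698875) = -0.007165
  f'(2.698875) = 0.370525
  x_2 = 2.698875 - (-0.007165)/0.370525 = 2.718212
Iteration 3:
  f(2.718212) = -0.000026
  f'(2.718212) = 0.367889
  x_3 = 2.718212 - (-0.000026)/0.367889 = 2.718282
Iteration 4:
  f(2.718282) = 0.000000
  f'(2.718282) = 0.367879
  x_4 = 2.718282 - 0.000000/0.367879 = 2.718282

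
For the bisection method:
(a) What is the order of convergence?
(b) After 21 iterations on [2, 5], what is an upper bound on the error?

(a) Bisection has linear (order 1) convergence; the error is halved each step.

(b) Error bound = (b-a)/2^n = (5 - 2)/2^{21}
    = 3/2^{21}

(a) 1 (linear); (b) error ≤ 1.43e-06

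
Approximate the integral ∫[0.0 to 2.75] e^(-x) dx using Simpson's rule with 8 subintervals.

f(x) = e^(-x)
a = 0.0, b = 2.75, n = 8
h = (b - a)/n = 0.343750

Simpson's rule: (h/3)[f(x₀) + 4f(x₁) + 2f(x₂) + ... + f(xₙ)]

x_0 = 0.0000, f(x_0) = 1.000000, coefficient = 1
x_1 = 0.3438, f(x_1) = 0.709106, coefficient = 4
x_2 = 0.6875, f(x_2) = 0.502832, coefficient = 2
x_3 = 1.0312, f(x_3) = 0.356561, coefficient = 4
x_4 = 1.3750, f(x_4) = 0.252840, coefficient = 2
x_5 = 1.7188, f(x_5) = 0.179290, coefficient = 4
x_6 = 2.0625, f(x_6) = 0.127136, coefficient = 2
x_7 = 2.4062, f(x_7) = 0.090153, coefficient = 4
x_8 = 2.7500, f(x_8) = 0.063928, coefficient = 1

I ≈ (0.343750/3) × 8.169982 = 0.936144
Exact value: 0.936072
Error: 0.000072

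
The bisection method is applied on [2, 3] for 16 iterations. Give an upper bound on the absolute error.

Bisection error bound: |error| ≤ (b-a)/2^n
|error| ≤ (3 - 2)/2^16 = 1/2^16
|error| ≤ 0.0000152588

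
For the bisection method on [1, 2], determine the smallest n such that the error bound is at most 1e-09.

We need (b-a)/2^n ≤ 1e-09
(2 - 1)/2^n ≤ 1e-09
1/2^n ≤ 1e-09
2^n ≥ 1000000000
n ≥ log₂(1000000000) = 29.90
n ≥ 30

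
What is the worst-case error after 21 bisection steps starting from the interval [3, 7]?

Bisection error bound: |error| ≤ (b-a)/2^n
|error| ≤ (7 - 3)/2^21 = 4/2^21
|error| ≤ 0.0000019073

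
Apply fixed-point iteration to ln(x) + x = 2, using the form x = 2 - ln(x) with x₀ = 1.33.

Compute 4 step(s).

Equation: ln(x) + x = 2
Fixed-point form: x = 2 - ln(x)
x₀ = 1.33

x_1 = g(1.330000) = 1.714821
x_2 = g(1.714821) = 1.460691
x_3 = g(1.460691) = 1.621090
x_4 = g(1.621090) = 1.516901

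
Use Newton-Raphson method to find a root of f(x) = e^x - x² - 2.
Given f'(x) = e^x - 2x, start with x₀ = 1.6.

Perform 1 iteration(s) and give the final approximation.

f(x) = e^x - x² - 2
f'(x) = e^x - 2x
x₀ = 1.6

Newton-Raphson formula: x_{n+1} = x_n - f(x_n)/f'(x_n)

Iteration 1:
  f(1.600000) = 0.393032
  f'(1.600000) = 1.753032
  x_1 = 1.600000 - 0.393032/1.753032 = 1.375799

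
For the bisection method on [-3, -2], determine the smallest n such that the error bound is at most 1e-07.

We need (b-a)/2^n ≤ 1e-07
(-2 - (-3))/2^n ≤ 1e-07
1/2^n ≤ 1e-07
2^n ≥ 10000000
n ≥ log₂(10000000) = 23.25
n ≥ 24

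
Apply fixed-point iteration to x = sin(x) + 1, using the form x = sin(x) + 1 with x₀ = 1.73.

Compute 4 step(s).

Equation: x = sin(x) + 1
Fixed-point form: x = sin(x) + 1
x₀ = 1.73

x_1 = g(1.730000) = 1.987354
x_2 = g(1.987354) = 1.914487
x_3 = g(1.914487) = 1.941517
x_4 = g(1.941517) = 1.932066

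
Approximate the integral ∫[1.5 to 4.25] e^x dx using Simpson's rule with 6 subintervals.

f(x) = e^x
a = 1.5, b = 4.25, n = 6
h = (b - a)/n = 0.458333

Simpson's rule: (h/3)[f(x₀) + 4f(x₁) + 2f(x₂) + ... + f(xₙ)]

x_0 = 1.5000, f(x_0) = 4.481689, coefficient = 1
x_1 = 1.9583, f(x_1) = 7.087505, coefficient = 4
x_2 = 2.4167, f(x_2) = 11.208436, coefficient = 2
x_3 = 2.8750, f(x_3) = 17.725424, coefficient = 4
x_4 = 3.3333, f(x_4) = 28.031625, coefficient = 2
x_5 = 3.7917, f(x_5) = 44.330222, coefficient = 4
x_6 = 4.2500, f(x_6) = 70.105412, coefficient = 1

I ≈ (0.458333/3) × 429.639827 = 65.639418
Exact value: 65.623723
Error: 0.015695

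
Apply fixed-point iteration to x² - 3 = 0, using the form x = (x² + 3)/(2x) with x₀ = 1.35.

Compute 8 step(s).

Equation: x² - 3 = 0
Fixed-point form: x = (x² + 3)/(2x)
x₀ = 1.35

x_1 = g(1.350000) = 1.786111
x_2 = g(1.786111) = 1.732869
x_3 = g(1.732869) = 1.732051
x_4 = g(1.732051) = 1.732051
x_5 = g(1.732051) = 1.732051
x_6 = g(1.732051) = 1.732051
x_7 = g(1.732051) = 1.732051
x_8 = g(1.732051) = 1.732051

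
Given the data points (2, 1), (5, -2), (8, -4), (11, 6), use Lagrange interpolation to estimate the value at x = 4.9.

Lagrange interpolation formula:
P(x) = Σ yᵢ × Lᵢ(x)
where Lᵢ(x) = Π_{j≠i} (x - xⱼ)/(xᵢ - xⱼ)

L_0(4.9) = (4.9 - 5)/(2 - 5) × (4.9 - 8)/(2 - 8) × (4.9 - 11)/(2 - 11) = 0.011673
L_1(4.9) = (4.9 - 2)/(5 - 2) × (4.9 - 8)/(5 - 8) × (4.9 - 11)/(5 - 11) = 1.015537
L_2(4.9) = (4.9 - 2)/(8 - 2) × (4.9 - 5)/(8 - 5) × (4.9 - 11)/(8 - 11) = -0.032759
L_3(4.9) = (4.9 - 2)/(11 - 2) × (4.9 - 5)/(11 - 5) × (4.9 - 8)/(11 - 8) = 0.005549

P(4.9) = 1×L_0(4.9) + (-2)×L_1(4.9) + (-4)×L_2(4.9) + 6×L_3(4.9)
P(4.9) = -1.855068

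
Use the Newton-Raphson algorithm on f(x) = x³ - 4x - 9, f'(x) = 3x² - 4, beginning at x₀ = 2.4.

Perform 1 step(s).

f(x) = x³ - 4x - 9
f'(x) = 3x² - 4
x₀ = 2.4

Newton-Raphson formula: x_{n+1} = x_n - f(x_n)/f'(x_n)

Iteration 1:
  f(2.400000) = -4.776000
  f'(2.400000) = 13.280000
  x_1 = 2.400000 - (-4.776000)/13.280000 = 2.759639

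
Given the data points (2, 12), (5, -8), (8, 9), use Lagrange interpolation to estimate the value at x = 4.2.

Lagrange interpolation formula:
P(x) = Σ yᵢ × Lᵢ(x)
where Lᵢ(x) = Π_{j≠i} (x - xⱼ)/(xᵢ - xⱼ)

L_0(4.2) = (4.2 - 5)/(2 - 5) × (4.2 - 8)/(2 - 8) = 0.168889
L_1(4.2) = (4.2 - 2)/(5 - 2) × (4.2 - 8)/(5 - 8) = 0.928889
L_2(4.2) = (4.2 - 2)/(8 - 2) × (4.2 - 5)/(8 - 5) = -0.097778

P(4.2) = 12×L_0(4.2) + (-8)×L_1(4.2) + 9×L_2(4.2)
P(4.2) = -6.284444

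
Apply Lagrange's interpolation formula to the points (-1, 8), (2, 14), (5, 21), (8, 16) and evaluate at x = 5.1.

Lagrange interpolation formula:
P(x) = Σ yᵢ × Lᵢ(x)
where Lᵢ(x) = Π_{j≠i} (x - xⱼ)/(xᵢ - xⱼ)

L_0(5.1) = (5.1 - 2)/(-1 - 2) × (5.1 - 5)/(-1 - 5) × (5.1 - 8)/(-1 - 8) = 0.005549
L_1(5.1) = (5.1 - (-1))/(2 - (-1)) × (5.1 - 5)/(2 - 5) × (5.1 - 8)/(2 - 8) = -0.032759
L_2(5.1) = (5.1 - (-1))/(5 - (-1)) × (5.1 - 2)/(5 - 2) × (5.1 - 8)/(5 - 8) = 1.015537
L_3(5.1) = (5.1 - (-1))/(8 - (-1)) × (5.1 - 2)/(8 - 2) × (5.1 - 5)/(8 - 5) = 0.011673

P(5.1) = 8×L_0(5.1) + 14×L_1(5.1) + 21×L_2(5.1) + 16×L_3(5.1)
P(5.1) = 21.098809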